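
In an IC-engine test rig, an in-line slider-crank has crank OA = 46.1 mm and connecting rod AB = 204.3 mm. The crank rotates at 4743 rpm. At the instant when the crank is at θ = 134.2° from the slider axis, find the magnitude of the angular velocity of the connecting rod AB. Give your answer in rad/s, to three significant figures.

ω = 496.7 rad/s (converted from 4743 rpm).
The rod makes angle φ with the slider axis where L sinφ = r sinθ; differentiating, L cosφ·φ̇ = r ω cosθ.
L cosφ = √(L² − r² sin²θ) = 0.20161 m.
|ω_rod| = r ω |cosθ| / √(L² − r² sin²θ) = 0.0461·496.7·0.69717/0.20161 = 79.179 rad/s.

79.2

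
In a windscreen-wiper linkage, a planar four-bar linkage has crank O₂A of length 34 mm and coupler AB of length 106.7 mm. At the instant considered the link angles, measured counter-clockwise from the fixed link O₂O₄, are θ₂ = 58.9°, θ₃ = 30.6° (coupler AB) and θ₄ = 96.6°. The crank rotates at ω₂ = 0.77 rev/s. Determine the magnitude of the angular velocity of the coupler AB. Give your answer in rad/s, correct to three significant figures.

ω₂ = 4.838 rad/s (from 0.77 rev/s).
Differentiating the loop-closure r₂e^{iθ₂}+r₃e^{iθ₃}=r₁+r₄e^{iθ₄} gives r₂ω₂e^{iθ₂}+r₃ω₃e^{iθ₃}=r₄ω₄e^{iθ₄}.
Eliminating the other unknown: ω₃ = r₂ω₂ sin(θ₄−θ₂) / [r₃ sin(θ₃−θ₄)].
Numerator sine = +0.61153; denominator sine = -0.91355.
Result = 0.034·4.838·(+0.61153) / (0.1067·(-0.91355)) = -1.032 rad/s; magnitude 1.032 rad/s.

1.03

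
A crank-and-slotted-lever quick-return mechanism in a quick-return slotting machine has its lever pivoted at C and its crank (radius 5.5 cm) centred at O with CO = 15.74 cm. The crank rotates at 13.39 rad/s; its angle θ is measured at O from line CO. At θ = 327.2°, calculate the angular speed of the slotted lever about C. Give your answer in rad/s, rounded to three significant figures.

ω = 13.39 rad/s
Crank pin A relative to C: A = (d + r cosθ, r sinθ); lever angle φ = atan2(r sinθ, d + r cosθ).
Differentiating tanφ: φ̇ = rω(d cosθ + r)/(d² + r² + 2dr cosθ).
d² + r² + 2dr cosθ = |CA|² = 0.0423533 m²;  d cosθ + r = +0.18731 m.
|ω_lever| = |0.055·13.39·+0.18731| / 0.0423533 = 3.2569 rad/s.

3.26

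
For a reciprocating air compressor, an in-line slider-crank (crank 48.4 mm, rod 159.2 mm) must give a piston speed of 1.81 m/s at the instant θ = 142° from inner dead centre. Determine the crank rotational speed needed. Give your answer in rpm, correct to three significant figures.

For an in-line slider-crank, |v_piston| = rω|sinθ|·[1 + r cosθ/√(L² − r² sin²θ)].
With r = 0.0484 m, L = 0.1592 m, θ = 142°: the bracketed kinematic factor |dx/dθ| = 0.022531 m.
ω = v/|dx/dθ| = 1.81/0.022531 = 80.334 rad/s.
N = 60ω/(2π) = 767.14 rpm.

767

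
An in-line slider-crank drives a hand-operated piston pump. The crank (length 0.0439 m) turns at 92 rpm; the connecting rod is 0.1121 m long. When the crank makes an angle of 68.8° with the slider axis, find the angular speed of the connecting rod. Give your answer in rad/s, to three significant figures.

ω = 9.634 rad/s (converted from 92 rpm).
The rod makes angle φ with the slider axis where L sinφ = r sinθ; differentiating, L cosφ·φ̇ = r ω cosθ.
L cosφ = √(L² − r² sin²θ) = 0.10436 m.
|ω_rod| = r ω |cosθ| / √(L² − r² sin²θ) = 0.0439·9.634·0.36162/0.10436 = 1.4655 rad/s.

1.47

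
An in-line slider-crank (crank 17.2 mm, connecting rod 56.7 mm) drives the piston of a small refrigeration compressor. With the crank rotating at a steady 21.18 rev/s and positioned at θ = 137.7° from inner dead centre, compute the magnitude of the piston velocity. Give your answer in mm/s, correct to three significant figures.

ω = 2π·21.2 = 133.1 rad/s
For an in-line slider-crank, x = r cosθ + √(L² − r² sin²θ), so v = −rω sinθ·[1 + r cosθ/√(L² − r² sin²θ)].
With r = 0.0172 m, L = 0.0567 m, θ = 137.7°: √(L² − r² sin²θ) = 0.055506 m.
v = −0.0172·133.1·0.67301·[1 + 0.0172·-0.73963/0.055506] = -1.1874 m/s.
|v| = 1.1874 m/s = 1187.4 mm/s.

1190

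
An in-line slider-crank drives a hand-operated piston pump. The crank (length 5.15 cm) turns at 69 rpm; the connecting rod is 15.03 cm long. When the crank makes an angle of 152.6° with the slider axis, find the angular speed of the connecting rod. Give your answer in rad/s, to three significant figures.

ω = 7.226 rad/s (converted from 69 rpm).
The rod makes angle φ with the slider axis where L sinφ = r sinθ; differentiating, L cosφ·φ̇ = r ω cosθ.
L cosφ = √(L² − r² sin²θ) = 0.14842 m.
|ω_rod| = r ω |cosθ| / √(L² − r² sin²θ) = 0.0515·7.226·0.88782/0.14842 = 2.226 rad/s.

2.23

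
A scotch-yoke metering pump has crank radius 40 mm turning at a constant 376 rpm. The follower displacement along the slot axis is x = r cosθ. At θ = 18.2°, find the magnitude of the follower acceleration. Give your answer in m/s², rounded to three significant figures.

58.9

ω = 39.37 rad/s (from 376 rpm).
x = r cosθ ⇒ ẍ = −rω² cosθ (ω constant).
|a| = rω²|cosθ| = 0.04·(39.37)²·|cos 18.2°| = 58.912 m/s².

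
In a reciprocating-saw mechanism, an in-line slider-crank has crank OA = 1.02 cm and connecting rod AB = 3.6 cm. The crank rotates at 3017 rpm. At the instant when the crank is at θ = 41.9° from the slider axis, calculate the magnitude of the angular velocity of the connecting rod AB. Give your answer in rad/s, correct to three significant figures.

67.9

ω = 315.9 rad/s (converted from 3017 rpm).
The rod makes angle φ with the slider axis where L sinφ = r sinθ; differentiating, L cosφ·φ̇ = r ω cosθ.
L cosφ = √(L² − r² sin²θ) = 0.03535 m.
|ω_rod| = r ω |cosθ| / √(L² − r² sin²θ) = 0.0102·315.9·0.74431/0.03535 = 67.854 rad/s.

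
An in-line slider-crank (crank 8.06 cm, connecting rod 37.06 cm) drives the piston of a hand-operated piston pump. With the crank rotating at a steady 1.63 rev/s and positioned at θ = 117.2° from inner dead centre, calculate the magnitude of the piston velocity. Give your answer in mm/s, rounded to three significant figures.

660

ω = 2π·1.63 = 10.24 rad/s
For an in-line slider-crank, x = r cosθ + √(L² − r² sin²θ), so v = −rω sinθ·[1 + r cosθ/√(L² − r² sin²θ)].
With r = 0.0806 m, L = 0.3706 m, θ = 117.2°: √(L² − r² sin²θ) = 0.3636 m.
v = −0.0806·10.24·0.88942·[1 + 0.0806·-0.45710/0.3636] = -0.6598 m/s.
|v| = 0.6598 m/s = 659.8 mm/s.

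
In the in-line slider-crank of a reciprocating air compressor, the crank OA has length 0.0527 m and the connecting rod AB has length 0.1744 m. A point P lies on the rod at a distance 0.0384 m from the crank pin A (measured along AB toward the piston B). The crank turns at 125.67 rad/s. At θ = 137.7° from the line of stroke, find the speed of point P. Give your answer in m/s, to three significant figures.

5.70

ω = 125.7 rad/s.  Crank-pin speed |V_A| = rω = 6.6228 m/s, perpendicular to OA.
Rod angle: sinφ = −(r/L) sinθ ⇒ φ = -11.734°; ω_rod = −rω cosθ/√(L²−r²sin²θ) = +28.687 rad/s.
V_P = V_A + ω_rod × AP, with AP = 0.0384 m along the rod.
Components: V_Px = −rω sinθ − a·ω_rod·sinφ = -4.2332 m/s;  V_Py = rω cosθ + a·ω_rod·cosφ = -3.8199 m/s.
|V_P| = √(V_Px² + V_Py²) = 5.7019 m/s.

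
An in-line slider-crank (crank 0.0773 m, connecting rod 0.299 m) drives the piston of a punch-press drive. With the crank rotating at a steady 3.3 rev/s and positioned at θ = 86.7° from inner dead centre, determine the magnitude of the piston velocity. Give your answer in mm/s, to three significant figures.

1620

ω = 2π·3.3 = 20.73 rad/s
For an in-line slider-crank, x = r cosθ + √(L² − r² sin²θ), so v = −rω sinθ·[1 + r cosθ/√(L² − r² sin²θ)].
With r = 0.0773 m, L = 0.299 m, θ = 86.7°: √(L² − r² sin²θ) = 0.28887 m.
v = −0.0773·20.73·0.99834·[1 + 0.0773·0.05756/0.28887] = -1.6248 m/s.
|v| = 1.6248 m/s = 1624.8 mm/s.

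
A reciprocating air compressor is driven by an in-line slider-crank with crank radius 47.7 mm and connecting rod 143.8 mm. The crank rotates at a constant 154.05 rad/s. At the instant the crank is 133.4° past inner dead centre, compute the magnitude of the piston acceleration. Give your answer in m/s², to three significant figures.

788

ω = 154.1 rad/s
x(θ) = r cosθ + √(L² − r² sin²θ); with ω constant, a = ω²·d²x/dθ².
d²x/dθ² = −r cosθ − r²(cos2θ)/√u − r⁴ sin²2θ/(4u^{3/2}),  u = L² − r² sin²θ = 0.0194773 m².
Substituting r = 0.0477 m, L = 0.1438 m, θ = 133.4°: d²x/dθ² = +0.03321 m.
a = ω²·d²x/dθ² = (154.1)²·(+0.03321) = +788.11 m/s²;  |a| = 788.11 m/s².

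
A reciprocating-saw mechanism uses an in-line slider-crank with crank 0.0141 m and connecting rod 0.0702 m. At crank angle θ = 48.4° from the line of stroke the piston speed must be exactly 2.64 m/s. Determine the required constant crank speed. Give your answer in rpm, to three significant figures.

2110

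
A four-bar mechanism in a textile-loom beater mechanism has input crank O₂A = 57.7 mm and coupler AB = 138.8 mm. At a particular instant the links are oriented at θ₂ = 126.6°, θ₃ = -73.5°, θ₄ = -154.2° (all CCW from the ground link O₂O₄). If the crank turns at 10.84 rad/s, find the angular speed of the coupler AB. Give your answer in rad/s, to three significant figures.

4.49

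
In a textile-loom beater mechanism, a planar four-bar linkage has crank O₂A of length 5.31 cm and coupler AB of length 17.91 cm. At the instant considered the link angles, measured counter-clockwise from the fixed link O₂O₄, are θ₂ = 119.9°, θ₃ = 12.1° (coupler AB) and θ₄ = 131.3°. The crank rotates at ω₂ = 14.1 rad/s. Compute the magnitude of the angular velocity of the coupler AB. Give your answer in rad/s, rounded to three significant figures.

0.947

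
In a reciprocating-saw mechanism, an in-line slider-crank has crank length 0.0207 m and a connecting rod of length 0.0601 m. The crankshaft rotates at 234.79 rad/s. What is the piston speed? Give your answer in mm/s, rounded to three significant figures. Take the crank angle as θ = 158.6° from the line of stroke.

1200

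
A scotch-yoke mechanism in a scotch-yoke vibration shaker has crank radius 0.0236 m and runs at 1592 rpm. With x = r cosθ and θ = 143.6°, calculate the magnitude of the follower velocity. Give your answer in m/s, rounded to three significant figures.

ω = 166.7 rad/s (from 1592 rpm).
x = r cosθ ⇒ ẋ = −rω sinθ.
|v| = rω|sinθ| = 0.0236·166.7·|sin 143.6°| = 2.3348 m/s.

2.33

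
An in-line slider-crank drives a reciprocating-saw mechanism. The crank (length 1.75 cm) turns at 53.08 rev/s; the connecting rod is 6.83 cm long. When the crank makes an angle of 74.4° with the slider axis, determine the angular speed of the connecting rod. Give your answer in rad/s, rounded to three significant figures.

ω = 333.5 rad/s (converted from 53.08 rev/s).
The rod makes angle φ with the slider axis where L sinφ = r sinθ; differentiating, L cosφ·φ̇ = r ω cosθ.
L cosφ = √(L² − r² sin²θ) = 0.066188 m.
|ω_rod| = r ω |cosθ| / √(L² − r² sin²θ) = 0.0175·333.5·0.26892/0.066188 = 23.713 rad/s.

23.7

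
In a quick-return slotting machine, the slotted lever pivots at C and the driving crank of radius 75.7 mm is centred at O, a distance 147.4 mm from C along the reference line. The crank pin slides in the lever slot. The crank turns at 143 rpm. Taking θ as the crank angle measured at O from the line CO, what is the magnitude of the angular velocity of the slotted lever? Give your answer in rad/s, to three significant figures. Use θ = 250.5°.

ω = 14.97 rad/s (from 143 rpm).
Crank pin A relative to C: A = (d + r cosθ, r sinθ); lever angle φ = atan2(r sinθ, d + r cosθ).
Differentiating tanφ: φ̇ = rω(d cosθ + r)/(d² + r² + 2dr cosθ).
d² + r² + 2dr cosθ = |CA|² = 0.0200079 m²;  d cosθ + r = +0.026497 m.
|ω_lever| = |0.0757·14.97·+0.026497| / 0.0200079 = 1.5013 rad/s.

1.50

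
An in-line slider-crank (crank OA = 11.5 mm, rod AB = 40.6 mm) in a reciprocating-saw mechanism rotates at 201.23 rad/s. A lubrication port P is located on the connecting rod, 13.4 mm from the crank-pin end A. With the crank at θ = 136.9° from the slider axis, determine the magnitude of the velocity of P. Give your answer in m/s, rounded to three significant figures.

1.86

ω = 201.2 rad/s.  Crank-pin speed |V_A| = rω = 2.3141 m/s, perpendicular to OA.
Rod angle: sinφ = −(r/L) sinθ ⇒ φ = -11.159°; ω_rod = −rω cosθ/√(L²−r²sin²θ) = +42.42 rad/s.
V_P = V_A + ω_rod × AP, with AP = 0.0134 m along the rod.
Components: V_Px = −rω sinθ − a·ω_rod·sinφ = -1.4712 m/s;  V_Py = rω cosθ + a·ω_rod·cosφ = -1.132 m/s.
|V_P| = √(V_Px² + V_Py²) = 1.8563 m/s.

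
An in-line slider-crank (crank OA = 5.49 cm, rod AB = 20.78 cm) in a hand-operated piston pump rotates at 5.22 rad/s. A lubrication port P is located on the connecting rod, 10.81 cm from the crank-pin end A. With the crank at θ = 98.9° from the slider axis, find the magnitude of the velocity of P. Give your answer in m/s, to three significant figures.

0.278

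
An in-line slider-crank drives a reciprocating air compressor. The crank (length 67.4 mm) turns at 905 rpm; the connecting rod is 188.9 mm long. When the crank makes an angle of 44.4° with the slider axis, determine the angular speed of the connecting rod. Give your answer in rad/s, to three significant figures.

24.9

ω = 94.77 rad/s (converted from 905 rpm).
The rod makes angle φ with the slider axis where L sinφ = r sinθ; differentiating, L cosφ·φ̇ = r ω cosθ.
L cosφ = √(L² − r² sin²θ) = 0.18292 m.
|ω_rod| = r ω |cosθ| / √(L² − r² sin²θ) = 0.0674·94.77·0.71447/0.18292 = 24.95 rad/s.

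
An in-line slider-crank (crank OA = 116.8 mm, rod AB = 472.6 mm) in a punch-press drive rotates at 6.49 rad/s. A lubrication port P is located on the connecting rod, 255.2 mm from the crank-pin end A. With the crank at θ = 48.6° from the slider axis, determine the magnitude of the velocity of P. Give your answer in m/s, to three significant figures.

0.661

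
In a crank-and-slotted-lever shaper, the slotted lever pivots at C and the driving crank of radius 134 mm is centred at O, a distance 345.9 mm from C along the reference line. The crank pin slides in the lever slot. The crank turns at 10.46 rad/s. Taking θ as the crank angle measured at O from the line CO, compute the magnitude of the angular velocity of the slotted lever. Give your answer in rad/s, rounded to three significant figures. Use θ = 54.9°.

ω = 10.46 rad/s
Crank pin A relative to C: A = (d + r cosθ, r sinθ); lever angle φ = atan2(r sinθ, d + r cosθ).
Differentiating tanφ: φ̇ = rω(d cosθ + r)/(d² + r² + 2dr cosθ).
d² + r² + 2dr cosθ = |CA|² = 0.190906 m²;  d cosθ + r = +0.33289 m.
|ω_lever| = |0.134·10.46·+0.33289| / 0.190906 = 2.4441 rad/s.

2.44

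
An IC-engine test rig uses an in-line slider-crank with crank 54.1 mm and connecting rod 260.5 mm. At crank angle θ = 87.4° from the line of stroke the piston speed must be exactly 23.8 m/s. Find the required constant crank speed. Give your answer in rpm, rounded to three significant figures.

4170

For an in-line slider-crank, |v_piston| = rω|sinθ|·[1 + r cosθ/√(L² − r² sin²θ)].
With r = 0.0541 m, L = 0.2605 m, θ = 87.4°: the bracketed kinematic factor |dx/dθ| = 0.054565 m.
ω = v/|dx/dθ| = 23.8/0.054565 = 436.18 rad/s.
N = 60ω/(2π) = 4165.2 rpm.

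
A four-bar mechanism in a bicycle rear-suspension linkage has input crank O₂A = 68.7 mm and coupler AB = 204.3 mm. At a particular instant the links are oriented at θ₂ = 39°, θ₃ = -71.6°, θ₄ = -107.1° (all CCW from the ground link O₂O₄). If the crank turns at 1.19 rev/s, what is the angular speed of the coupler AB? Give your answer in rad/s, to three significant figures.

2.41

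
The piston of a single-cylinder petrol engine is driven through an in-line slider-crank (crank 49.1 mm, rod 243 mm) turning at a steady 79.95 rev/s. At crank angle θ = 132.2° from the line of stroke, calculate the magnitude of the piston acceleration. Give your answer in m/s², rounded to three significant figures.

ω = 2π·80 = 502.3 rad/s
x(θ) = r cosθ + √(L² − r² sin²θ); with ω constant, a = ω²·d²x/dθ².
d²x/dθ² = −r cosθ − r²(cos2θ)/√u − r⁴ sin²2θ/(4u^{3/2}),  u = L² − r² sin²θ = 0.057726 m².
Substituting r = 0.0491 m, L = 0.243 m, θ = 132.2°: d²x/dθ² = +0.033857 m.
a = ω²·d²x/dθ² = (502.3)²·(+0.033857) = +8543.7 m/s²;  |a| = 8543.7 m/s².

8540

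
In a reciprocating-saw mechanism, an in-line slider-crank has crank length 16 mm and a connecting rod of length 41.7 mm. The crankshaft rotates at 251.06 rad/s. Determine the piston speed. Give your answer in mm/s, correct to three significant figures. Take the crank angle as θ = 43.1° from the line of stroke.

ω = 251.1 rad/s
For an in-line slider-crank, x = r cosθ + √(L² − r² sin²θ), so v = −rω sinθ·[1 + r cosθ/√(L² − r² sin²θ)].
With r = 0.016 m, L = 0.0417 m, θ = 43.1°: √(L² − r² sin²θ) = 0.040241 m.
v = −0.016·251.1·0.68327·[1 + 0.016·0.73016/0.040241] = -3.5415 m/s.
|v| = 3.5415 m/s = 3541.5 mm/s.

3540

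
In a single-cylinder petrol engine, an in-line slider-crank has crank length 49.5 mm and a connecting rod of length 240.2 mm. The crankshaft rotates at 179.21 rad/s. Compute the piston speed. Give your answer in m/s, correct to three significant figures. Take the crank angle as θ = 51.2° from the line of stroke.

7.82

ω = 179.2 rad/s
For an in-line slider-crank, x = r cosθ + √(L² − r² sin²θ), so v = −rω sinθ·[1 + r cosθ/√(L² − r² sin²θ)].
With r = 0.0495 m, L = 0.2402 m, θ = 51.2°: √(L² − r² sin²θ) = 0.23708 m.
v = −0.0495·179.2·0.77934·[1 + 0.0495·0.62660/0.23708] = -7.8179 m/s.
|v| = 7.8179 m/s.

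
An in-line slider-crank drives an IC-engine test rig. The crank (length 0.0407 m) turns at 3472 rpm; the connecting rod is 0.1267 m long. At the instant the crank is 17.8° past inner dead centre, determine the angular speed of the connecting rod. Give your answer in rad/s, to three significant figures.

ω = 363.6 rad/s (converted from 3472 rpm).
The rod makes angle φ with the slider axis where L sinφ = r sinθ; differentiating, L cosφ·φ̇ = r ω cosθ.
L cosφ = √(L² − r² sin²θ) = 0.12609 m.
|ω_rod| = r ω |cosθ| / √(L² − r² sin²θ) = 0.0407·363.6·0.95213/0.12609 = 111.74 rad/s.

112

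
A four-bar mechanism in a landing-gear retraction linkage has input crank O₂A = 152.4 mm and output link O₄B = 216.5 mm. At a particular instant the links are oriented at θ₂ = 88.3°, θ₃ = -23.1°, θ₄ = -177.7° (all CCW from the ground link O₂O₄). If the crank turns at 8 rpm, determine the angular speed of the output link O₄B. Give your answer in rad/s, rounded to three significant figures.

ω₂ = 0.8378 rad/s (from 8 rpm).
Differentiating the loop-closure r₂e^{iθ₂}+r₃e^{iθ₃}=r₁+r₄e^{iθ₄} gives r₂ω₂e^{iθ₂}+r₃ω₃e^{iθ₃}=r₄ω₄e^{iθ₄}.
Eliminating the other unknown: ω₄ = r₂ω₂ sin(θ₂−θ₃) / [r₄ sin(θ₄−θ₃)].
Numerator sine = +0.93106; denominator sine = -0.42894.
Result = 0.1524·0.8378·(+0.93106) / (0.2165·(-0.42894)) = -1.2801 rad/s; magnitude 1.2801 rad/s.

1.28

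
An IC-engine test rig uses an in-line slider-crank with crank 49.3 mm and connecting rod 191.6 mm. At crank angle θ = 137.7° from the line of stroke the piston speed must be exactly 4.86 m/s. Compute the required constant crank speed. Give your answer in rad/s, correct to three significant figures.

182

For an in-line slider-crank, |v_piston| = rω|sinθ|·[1 + r cosθ/√(L² − r² sin²θ)].
With r = 0.0493 m, L = 0.1916 m, θ = 137.7°: the bracketed kinematic factor |dx/dθ| = 0.026768 m.
ω = v/|dx/dθ| = 4.86/0.026768 = 181.56 rad/s.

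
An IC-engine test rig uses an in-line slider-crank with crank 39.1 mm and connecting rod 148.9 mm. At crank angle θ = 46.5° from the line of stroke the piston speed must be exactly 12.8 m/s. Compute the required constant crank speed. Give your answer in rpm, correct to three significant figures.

3640

For an in-line slider-crank, |v_piston| = rω|sinθ|·[1 + r cosθ/√(L² − r² sin²θ)].
With r = 0.0391 m, L = 0.1489 m, θ = 46.5°: the bracketed kinematic factor |dx/dθ| = 0.033584 m.
ω = v/|dx/dθ| = 12.8/0.033584 = 381.13 rad/s.
N = 60ω/(2π) = 3639.5 rpm.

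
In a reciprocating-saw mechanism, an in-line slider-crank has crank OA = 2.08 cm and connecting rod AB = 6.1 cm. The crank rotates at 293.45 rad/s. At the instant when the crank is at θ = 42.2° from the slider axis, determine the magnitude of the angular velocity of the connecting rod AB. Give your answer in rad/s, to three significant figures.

76.2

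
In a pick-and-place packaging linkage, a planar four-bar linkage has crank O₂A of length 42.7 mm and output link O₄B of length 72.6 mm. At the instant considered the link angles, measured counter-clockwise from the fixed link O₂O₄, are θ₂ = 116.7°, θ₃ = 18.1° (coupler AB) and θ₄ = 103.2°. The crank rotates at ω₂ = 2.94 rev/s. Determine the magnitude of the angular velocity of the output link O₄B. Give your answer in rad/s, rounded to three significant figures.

10.8

ω₂ = 18.47 rad/s (from 2.94 rev/s).
Differentiating the loop-closure r₂e^{iθ₂}+r₃e^{iθ₃}=r₁+r₄e^{iθ₄} gives r₂ω₂e^{iθ₂}+r₃ω₃e^{iθ₃}=r₄ω₄e^{iθ₄}.
Eliminating the other unknown: ω₄ = r₂ω₂ sin(θ₂−θ₃) / [r₄ sin(θ₄−θ₃)].
Numerator sine = +0.98876; denominator sine = +0.99635.
Result = 0.0427·18.47·(+0.98876) / (0.0726·(+0.99635)) = +10.782 rad/s; magnitude 10.782 rad/s.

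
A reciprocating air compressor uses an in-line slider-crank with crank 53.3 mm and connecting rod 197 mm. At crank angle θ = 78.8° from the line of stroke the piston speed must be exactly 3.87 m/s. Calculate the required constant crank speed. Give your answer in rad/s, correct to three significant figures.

70.2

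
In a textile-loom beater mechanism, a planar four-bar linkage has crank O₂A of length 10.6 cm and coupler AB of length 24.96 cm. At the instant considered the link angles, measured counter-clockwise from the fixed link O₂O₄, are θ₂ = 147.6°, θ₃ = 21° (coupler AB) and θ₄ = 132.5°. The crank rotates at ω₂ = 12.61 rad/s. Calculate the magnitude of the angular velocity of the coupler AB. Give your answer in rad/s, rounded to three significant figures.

1.50

ω₂ = 12.61 rad/s
Differentiating the loop-closure r₂e^{iθ₂}+r₃e^{iθ₃}=r₁+r₄e^{iθ₄} gives r₂ω₂e^{iθ₂}+r₃ω₃e^{iθ₃}=r₄ω₄e^{iθ₄}.
Eliminating the other unknown: ω₃ = r₂ω₂ sin(θ₄−θ₂) / [r₃ sin(θ₃−θ₄)].
Numerator sine = -0.26050; denominator sine = -0.93042.
Result = 0.106·12.61·(-0.26050) / (0.2496·(-0.93042)) = +1.4994 rad/s; magnitude 1.4994 rad/s.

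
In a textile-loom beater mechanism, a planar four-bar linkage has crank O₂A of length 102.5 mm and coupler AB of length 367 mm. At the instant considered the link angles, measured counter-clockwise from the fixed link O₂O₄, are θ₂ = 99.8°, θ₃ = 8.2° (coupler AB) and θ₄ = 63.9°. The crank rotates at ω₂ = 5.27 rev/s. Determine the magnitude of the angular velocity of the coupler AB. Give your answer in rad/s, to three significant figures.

6.56

ω₂ = 33.11 rad/s (from 5.27 rev/s).
Differentiating the loop-closure r₂e^{iθ₂}+r₃e^{iθ₃}=r₁+r₄e^{iθ₄} gives r₂ω₂e^{iθ₂}+r₃ω₃e^{iθ₃}=r₄ω₄e^{iθ₄}.
Eliminating the other unknown: ω₃ = r₂ω₂ sin(θ₄−θ₂) / [r₃ sin(θ₃−θ₄)].
Numerator sine = -0.58637; denominator sine = -0.82610.
Result = 0.1025·33.11·(-0.58637) / (0.367·(-0.82610)) = +6.5643 rad/s; magnitude 6.5643 rad/s.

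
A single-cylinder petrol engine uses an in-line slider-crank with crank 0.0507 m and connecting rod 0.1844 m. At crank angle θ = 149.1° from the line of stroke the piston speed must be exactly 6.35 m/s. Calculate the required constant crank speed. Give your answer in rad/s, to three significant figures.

For an in-line slider-crank, |v_piston| = rω|sinθ|·[1 + r cosθ/√(L² − r² sin²θ)].
With r = 0.0507 m, L = 0.1844 m, θ = 149.1°: the bracketed kinematic factor |dx/dθ| = 0.019832 m.
ω = v/|dx/dθ| = 6.35/0.019832 = 320.19 rad/s.

320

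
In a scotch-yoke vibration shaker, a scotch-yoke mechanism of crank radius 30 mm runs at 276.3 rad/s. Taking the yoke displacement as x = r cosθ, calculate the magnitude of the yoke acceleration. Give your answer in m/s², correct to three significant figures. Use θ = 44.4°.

ω = 276.3 rad/s
x = r cosθ ⇒ ẍ = −rω² cosθ (ω constant).
|a| = rω²|cosθ| = 0.03·(276.3)²·|cos 44.4°| = 1636.3 m/s².

1640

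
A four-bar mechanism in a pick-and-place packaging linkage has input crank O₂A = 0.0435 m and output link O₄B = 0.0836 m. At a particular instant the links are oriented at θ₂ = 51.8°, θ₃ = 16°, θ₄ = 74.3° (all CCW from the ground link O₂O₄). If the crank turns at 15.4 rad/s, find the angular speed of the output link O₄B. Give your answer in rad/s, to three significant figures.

5.51

ω₂ = 15.4 rad/s
Differentiating the loop-closure r₂e^{iθ₂}+r₃e^{iθ₃}=r₁+r₄e^{iθ₄} gives r₂ω₂e^{iθ₂}+r₃ω₃e^{iθ₃}=r₄ω₄e^{iθ₄}.
Eliminating the other unknown: ω₄ = r₂ω₂ sin(θ₂−θ₃) / [r₄ sin(θ₄−θ₃)].
Numerator sine = +0.58496; denominator sine = +0.85081.
Result = 0.0435·15.4·(+0.58496) / (0.0836·(+0.85081)) = +5.5093 rad/s; magnitude 5.5093 rad/s.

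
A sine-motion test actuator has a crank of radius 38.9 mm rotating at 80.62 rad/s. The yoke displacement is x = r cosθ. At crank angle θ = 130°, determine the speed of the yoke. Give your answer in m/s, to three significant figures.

2.40

ω = 80.62 rad/s
x = r cosθ ⇒ ẋ = −rω sinθ.
|v| = rω|sinθ| = 0.0389·80.62·|sin 130°| = 2.4024 m/s.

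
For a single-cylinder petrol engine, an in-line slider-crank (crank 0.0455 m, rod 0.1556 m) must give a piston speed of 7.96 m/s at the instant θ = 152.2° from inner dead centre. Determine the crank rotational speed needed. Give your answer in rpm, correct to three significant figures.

4850

For an in-line slider-crank, |v_piston| = rω|sinθ|·[1 + r cosθ/√(L² − r² sin²θ)].
With r = 0.0455 m, L = 0.1556 m, θ = 152.2°: the bracketed kinematic factor |dx/dθ| = 0.01568 m.
ω = v/|dx/dθ| = 7.96/0.01568 = 507.66 rad/s.
N = 60ω/(2π) = 4847.8 rpm.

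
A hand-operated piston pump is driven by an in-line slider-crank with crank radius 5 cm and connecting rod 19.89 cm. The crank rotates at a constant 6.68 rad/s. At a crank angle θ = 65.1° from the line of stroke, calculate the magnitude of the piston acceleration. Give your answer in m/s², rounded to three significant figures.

ω = 6.68 rad/s
x(θ) = r cosθ + √(L² − r² sin²θ); with ω constant, a = ω²·d²x/dθ².
d²x/dθ² = −r cosθ − r²(cos2θ)/√u − r⁴ sin²2θ/(4u^{3/2}),  u = L² − r² sin²θ = 0.0375044 m².
Substituting r = 0.05 m, L = 0.1989 m, θ = 65.1°: d²x/dθ² = -0.012845 m.
a = ω²·d²x/dθ² = (6.68)²·(-0.012845) = -0.57317 m/s²;  |a| = 0.57317 m/s².

0.573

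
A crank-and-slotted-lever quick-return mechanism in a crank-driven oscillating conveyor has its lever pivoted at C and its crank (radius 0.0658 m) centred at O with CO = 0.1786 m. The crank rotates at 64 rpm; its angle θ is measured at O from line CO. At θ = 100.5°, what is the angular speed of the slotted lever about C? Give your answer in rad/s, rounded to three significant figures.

ω = 6.702 rad/s (from 64 rpm).
Crank pin A relative to C: A = (d + r cosθ, r sinθ); lever angle φ = atan2(r sinθ, d + r cosθ).
Differentiating tanφ: φ̇ = rω(d cosθ + r)/(d² + r² + 2dr cosθ).
d² + r² + 2dr cosθ = |CA|² = 0.0319444 m²;  d cosθ + r = +0.033253 m.
|ω_lever| = |0.0658·6.702·+0.033253| / 0.0319444 = 0.45906 rad/s.

0.459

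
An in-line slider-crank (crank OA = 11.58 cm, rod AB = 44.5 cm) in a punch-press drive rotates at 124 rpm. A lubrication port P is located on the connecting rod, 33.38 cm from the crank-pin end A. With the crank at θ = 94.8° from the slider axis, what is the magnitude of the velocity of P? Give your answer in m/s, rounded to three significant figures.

ω = 12.99 rad/s.  Crank-pin speed |V_A| = rω = 1.5037 m/s, perpendicular to OA.
Rod angle: sinφ = −(r/L) sinθ ⇒ φ = -15.029°; ω_rod = −rω cosθ/√(L²−r²sin²θ) = +0.29277 rad/s.
V_P = V_A + ω_rod × AP, with AP = 0.3338 m along the rod.
Components: V_Px = −rω sinθ − a·ω_rod·sinφ = -1.4731 m/s;  V_Py = rω cosθ + a·ω_rod·cosφ = -0.031442 m/s.
|V_P| = √(V_Px² + V_Py²) = 1.4734 m/s.

1.47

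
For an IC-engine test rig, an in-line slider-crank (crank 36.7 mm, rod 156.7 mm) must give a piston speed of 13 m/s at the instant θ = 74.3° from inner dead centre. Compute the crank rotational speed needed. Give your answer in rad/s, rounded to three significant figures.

For an in-line slider-crank, |v_piston| = rω|sinθ|·[1 + r cosθ/√(L² − r² sin²θ)].
With r = 0.0367 m, L = 0.1567 m, θ = 74.3°: the bracketed kinematic factor |dx/dθ| = 0.037629 m.
ω = v/|dx/dθ| = 13/0.037629 = 345.48 rad/s.

345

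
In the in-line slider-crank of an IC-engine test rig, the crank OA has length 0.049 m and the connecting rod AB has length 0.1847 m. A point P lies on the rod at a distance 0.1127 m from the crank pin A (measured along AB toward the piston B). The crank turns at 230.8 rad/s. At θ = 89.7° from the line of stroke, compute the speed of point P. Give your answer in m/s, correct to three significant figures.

11.3

ω = 230.8 rad/s.  Crank-pin speed |V_A| = rω = 11.309 m/s, perpendicular to OA.
Rod angle: sinφ = −(r/L) sinθ ⇒ φ = -15.384°; ω_rod = −rω cosθ/√(L²−r²sin²θ) = -0.33251 rad/s.
V_P = V_A + ω_rod × AP, with AP = 0.1127 m along the rod.
Components: V_Px = −rω sinθ − a·ω_rod·sinφ = -11.319 m/s;  V_Py = rω cosθ + a·ω_rod·cosφ = +0.023083 m/s.
|V_P| = √(V_Px² + V_Py²) = 11.319 m/s.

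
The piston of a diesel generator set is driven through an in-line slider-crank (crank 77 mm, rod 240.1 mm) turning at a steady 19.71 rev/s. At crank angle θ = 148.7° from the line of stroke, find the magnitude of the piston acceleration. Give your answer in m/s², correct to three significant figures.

ω = 2π·19.7 = 123.8 rad/s
x(θ) = r cosθ + √(L² − r² sin²θ); with ω constant, a = ω²·d²x/dθ².
d²x/dθ² = −r cosθ − r²(cos2θ)/√u − r⁴ sin²2θ/(4u^{3/2}),  u = L² − r² sin²θ = 0.0560478 m².
Substituting r = 0.077 m, L = 0.2401 m, θ = 148.7°: d²x/dθ² = +0.053746 m.
a = ω²·d²x/dθ² = (123.8)²·(+0.053746) = +824.29 m/s²;  |a| = 824.29 m/s².

824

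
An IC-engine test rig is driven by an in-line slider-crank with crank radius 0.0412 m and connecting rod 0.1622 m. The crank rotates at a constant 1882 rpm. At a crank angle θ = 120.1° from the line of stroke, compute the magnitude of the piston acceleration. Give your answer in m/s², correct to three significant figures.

ω = 2π·1882/60 = 197.1 rad/s
x(θ) = r cosθ + √(L² − r² sin²θ); with ω constant, a = ω²·d²x/dθ².
d²x/dθ² = −r cosθ − r²(cos2θ)/√u − r⁴ sin²2θ/(4u^{3/2}),  u = L² − r² sin²θ = 0.0250383 m².
Substituting r = 0.0412 m, L = 0.1622 m, θ = 120.1°: d²x/dθ² = +0.025857 m.
a = ω²·d²x/dθ² = (197.1)²·(+0.025857) = +1004.3 m/s²;  |a| = 1004.3 m/s².

1000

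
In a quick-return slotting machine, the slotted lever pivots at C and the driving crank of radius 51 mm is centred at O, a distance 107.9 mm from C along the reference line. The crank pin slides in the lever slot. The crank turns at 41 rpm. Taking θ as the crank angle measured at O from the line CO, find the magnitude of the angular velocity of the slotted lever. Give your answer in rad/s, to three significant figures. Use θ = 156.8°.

ω = 4.294 rad/s (from 41 rpm).
Crank pin A relative to C: A = (d + r cosθ, r sinθ); lever angle φ = atan2(r sinθ, d + r cosθ).
Differentiating tanφ: φ̇ = rω(d cosθ + r)/(d² + r² + 2dr cosθ).
d² + r² + 2dr cosθ = |CA|² = 0.00412759 m²;  d cosθ + r = -0.048175 m.
|ω_lever| = |0.051·4.294·-0.048175| / 0.00412759 = 2.5557 rad/s.

2.56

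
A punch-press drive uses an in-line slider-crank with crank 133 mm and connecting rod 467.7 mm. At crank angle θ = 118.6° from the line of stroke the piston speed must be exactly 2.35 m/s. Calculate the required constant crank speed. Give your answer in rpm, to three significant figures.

224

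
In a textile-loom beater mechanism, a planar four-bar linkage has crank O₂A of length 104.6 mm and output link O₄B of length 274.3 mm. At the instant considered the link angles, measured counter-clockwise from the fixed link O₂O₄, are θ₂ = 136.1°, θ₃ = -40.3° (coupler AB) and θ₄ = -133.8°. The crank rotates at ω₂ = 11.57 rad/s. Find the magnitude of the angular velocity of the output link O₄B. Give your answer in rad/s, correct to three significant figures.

0.278

ω₂ = 11.57 rad/s
Differentiating the loop-closure r₂e^{iθ₂}+r₃e^{iθ₃}=r₁+r₄e^{iθ₄} gives r₂ω₂e^{iθ₂}+r₃ω₃e^{iθ₃}=r₄ω₄e^{iθ₄}.
Eliminating the other unknown: ω₄ = r₂ω₂ sin(θ₂−θ₃) / [r₄ sin(θ₄−θ₃)].
Numerator sine = +0.06279; denominator sine = -0.99813.
Result = 0.1046·11.57·(+0.06279) / (0.2743·(-0.99813)) = -0.27755 rad/s; magnitude 0.27755 rad/s.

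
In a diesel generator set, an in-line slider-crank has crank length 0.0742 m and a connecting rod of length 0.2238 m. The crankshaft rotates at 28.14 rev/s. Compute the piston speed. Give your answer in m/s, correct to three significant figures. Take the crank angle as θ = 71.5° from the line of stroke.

13.8

ω = 2π·28.1 = 176.8 rad/s
For an in-line slider-crank, x = r cosθ + √(L² − r² sin²θ), so v = −rω sinθ·[1 + r cosθ/√(L² − r² sin²θ)].
With r = 0.0742 m, L = 0.2238 m, θ = 71.5°: √(L² − r² sin²θ) = 0.21245 m.
v = −0.0742·176.8·0.94832·[1 + 0.0742·0.31730/0.21245] = -13.82 m/s.
|v| = 13.82 m/s.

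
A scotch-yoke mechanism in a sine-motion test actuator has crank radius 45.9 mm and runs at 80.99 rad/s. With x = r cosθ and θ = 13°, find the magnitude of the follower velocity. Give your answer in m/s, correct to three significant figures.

0.836

ω = 80.99 rad/s
x = r cosθ ⇒ ẋ = −rω sinθ.
|v| = rω|sinθ| = 0.0459·80.99·|sin 13°| = 0.83624 m/s.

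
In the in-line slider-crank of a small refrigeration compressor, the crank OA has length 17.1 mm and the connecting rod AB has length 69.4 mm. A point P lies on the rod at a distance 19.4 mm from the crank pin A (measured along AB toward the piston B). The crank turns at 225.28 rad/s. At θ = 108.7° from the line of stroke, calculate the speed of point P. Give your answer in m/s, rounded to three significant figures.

ω = 225.3 rad/s.  Crank-pin speed |V_A| = rω = 3.8523 m/s, perpendicular to OA.
Rod angle: sinφ = −(r/L) sinθ ⇒ φ = -13.497°; ω_rod = −rω cosθ/√(L²−r²sin²θ) = +18.302 rad/s.
V_P = V_A + ω_rod × AP, with AP = 0.0194 m along the rod.
Components: V_Px = −rω sinθ − a·ω_rod·sinφ = -3.5661 m/s;  V_Py = rω cosθ + a·ω_rod·cosφ = -0.88984 m/s.
|V_P| = √(V_Px² + V_Py²) = 3.6754 m/s.

3.68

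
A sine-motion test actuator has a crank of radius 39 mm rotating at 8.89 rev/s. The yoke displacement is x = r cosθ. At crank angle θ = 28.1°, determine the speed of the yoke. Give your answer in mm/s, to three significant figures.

1030

ω = 55.86 rad/s (from 8.89 rev/s).
x = r cosθ ⇒ ẋ = −rω sinθ.
|v| = rω|sinθ| = 0.039·55.86·|sin 28.1°| = 1.0261 m/s = 1026.1 mm/s.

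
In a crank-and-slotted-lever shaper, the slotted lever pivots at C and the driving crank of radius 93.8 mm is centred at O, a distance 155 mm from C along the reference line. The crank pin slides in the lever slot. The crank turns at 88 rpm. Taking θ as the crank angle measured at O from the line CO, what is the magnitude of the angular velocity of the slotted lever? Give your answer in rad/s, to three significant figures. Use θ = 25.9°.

ω = 9.215 rad/s (from 88 rpm).
Crank pin A relative to C: A = (d + r cosθ, r sinθ); lever angle φ = atan2(r sinθ, d + r cosθ).
Differentiating tanφ: φ̇ = rω(d cosθ + r)/(d² + r² + 2dr cosθ).
d² + r² + 2dr cosθ = |CA|² = 0.0589808 m²;  d cosθ + r = +0.23323 m.
|ω_lever| = |0.0938·9.215·+0.23323| / 0.0589808 = 3.4181 rad/s.

3.42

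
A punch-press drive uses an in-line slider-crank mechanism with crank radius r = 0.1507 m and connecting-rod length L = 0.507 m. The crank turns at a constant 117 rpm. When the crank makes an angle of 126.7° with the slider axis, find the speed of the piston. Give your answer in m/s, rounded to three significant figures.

ω = 2π·117/60 = 12.25 rad/s
For an in-line slider-crank, x = r cosθ + √(L² − r² sin²θ), so v = −rω sinθ·[1 + r cosθ/√(L² − r² sin²θ)].
With r = 0.1507 m, L = 0.507 m, θ = 126.7°: √(L² − r² sin²θ) = 0.49239 m.
v = −0.1507·12.25·0.80178·[1 + 0.1507·-0.59763/0.49239] = -1.2096 m/s.
|v| = 1.2096 m/s.

1.21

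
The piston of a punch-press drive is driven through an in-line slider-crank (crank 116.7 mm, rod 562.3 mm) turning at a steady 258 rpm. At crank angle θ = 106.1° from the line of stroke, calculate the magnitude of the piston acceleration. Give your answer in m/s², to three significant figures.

38.8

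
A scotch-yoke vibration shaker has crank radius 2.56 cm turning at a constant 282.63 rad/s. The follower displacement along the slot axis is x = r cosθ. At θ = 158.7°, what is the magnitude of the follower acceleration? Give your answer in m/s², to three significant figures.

ω = 282.6 rad/s
x = r cosθ ⇒ ẍ = −rω² cosθ (ω constant).
|a| = rω²|cosθ| = 0.0256·(282.6)²·|cos 158.7°| = 1905.2 m/s².

1910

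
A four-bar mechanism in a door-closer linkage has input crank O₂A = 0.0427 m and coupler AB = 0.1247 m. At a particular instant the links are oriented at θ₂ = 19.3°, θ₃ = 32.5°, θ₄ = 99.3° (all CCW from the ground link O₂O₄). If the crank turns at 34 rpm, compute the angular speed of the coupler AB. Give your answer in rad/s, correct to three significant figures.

ω₂ = 3.56 rad/s (from 34 rpm).
Differentiating the loop-closure r₂e^{iθ₂}+r₃e^{iθ₃}=r₁+r₄e^{iθ₄} gives r₂ω₂e^{iθ₂}+r₃ω₃e^{iθ₃}=r₄ω₄e^{iθ₄}.
Eliminating the other unknown: ω₃ = r₂ω₂ sin(θ₄−θ₂) / [r₃ sin(θ₃−θ₄)].
Numerator sine = +0.98481; denominator sine = -0.91914.
Result = 0.0427·3.56·(+0.98481) / (0.1247·(-0.91914)) = -1.3063 rad/s; magnitude 1.3063 rad/s.

1.31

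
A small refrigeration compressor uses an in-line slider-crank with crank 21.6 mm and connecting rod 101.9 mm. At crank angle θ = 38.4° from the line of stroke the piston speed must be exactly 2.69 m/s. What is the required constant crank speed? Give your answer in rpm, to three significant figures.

1640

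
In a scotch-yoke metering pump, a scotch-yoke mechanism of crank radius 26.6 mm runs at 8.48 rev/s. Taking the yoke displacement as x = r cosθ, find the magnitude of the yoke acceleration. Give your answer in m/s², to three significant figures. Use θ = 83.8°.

8.16

ω = 53.28 rad/s (from 8.48 rev/s).
x = r cosθ ⇒ ẍ = −rω² cosθ (ω constant).
|a| = rω²|cosθ| = 0.0266·(53.28)²·|cos 83.8°| = 8.1556 m/s².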